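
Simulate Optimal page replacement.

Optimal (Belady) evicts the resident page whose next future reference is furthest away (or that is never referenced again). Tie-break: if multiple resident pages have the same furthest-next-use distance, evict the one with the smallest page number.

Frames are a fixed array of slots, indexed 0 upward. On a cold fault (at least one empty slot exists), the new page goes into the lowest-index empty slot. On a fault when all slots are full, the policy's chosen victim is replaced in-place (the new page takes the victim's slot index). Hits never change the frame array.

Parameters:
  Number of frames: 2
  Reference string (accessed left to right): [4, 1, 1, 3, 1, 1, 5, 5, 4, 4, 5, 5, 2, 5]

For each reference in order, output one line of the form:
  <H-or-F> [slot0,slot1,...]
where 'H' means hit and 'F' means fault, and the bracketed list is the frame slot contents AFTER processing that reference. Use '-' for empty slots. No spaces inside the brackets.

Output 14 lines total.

F [4,-]
F [4,1]
H [4,1]
F [3,1]
H [3,1]
H [3,1]
F [3,5]
H [3,5]
F [4,5]
H [4,5]
H [4,5]
H [4,5]
F [2,5]
H [2,5]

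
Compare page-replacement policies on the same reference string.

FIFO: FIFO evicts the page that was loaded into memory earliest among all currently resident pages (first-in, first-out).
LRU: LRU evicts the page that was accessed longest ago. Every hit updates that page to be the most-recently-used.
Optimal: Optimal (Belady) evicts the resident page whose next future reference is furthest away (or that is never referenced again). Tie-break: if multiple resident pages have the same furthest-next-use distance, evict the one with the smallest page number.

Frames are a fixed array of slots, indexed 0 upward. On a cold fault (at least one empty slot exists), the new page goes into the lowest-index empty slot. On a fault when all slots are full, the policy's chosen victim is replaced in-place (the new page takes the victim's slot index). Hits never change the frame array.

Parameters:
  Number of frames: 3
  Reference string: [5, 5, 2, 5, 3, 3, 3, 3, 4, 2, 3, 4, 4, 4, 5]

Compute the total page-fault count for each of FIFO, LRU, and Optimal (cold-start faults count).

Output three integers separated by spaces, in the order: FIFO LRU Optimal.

Answer: 5 6 5

Derivation:
--- FIFO ---
  step 0: ref 5 -> FAULT, frames=[5,-,-] (faults so far: 1)
  step 1: ref 5 -> HIT, frames=[5,-,-] (faults so far: 1)
  step 2: ref 2 -> FAULT, frames=[5,2,-] (faults so far: 2)
  step 3: ref 5 -> HIT, frames=[5,2,-] (faults so far: 2)
  step 4: ref 3 -> FAULT, frames=[5,2,3] (faults so far: 3)
  step 5: ref 3 -> HIT, frames=[5,2,3] (faults so far: 3)
  step 6: ref 3 -> HIT, frames=[5,2,3] (faults so far: 3)
  step 7: ref 3 -> HIT, frames=[5,2,3] (faults so far: 3)
  step 8: ref 4 -> FAULT, evict 5, frames=[4,2,3] (faults so far: 4)
  step 9: ref 2 -> HIT, frames=[4,2,3] (faults so far: 4)
  step 10: ref 3 -> HIT, frames=[4,2,3] (faults so far: 4)
  step 11: ref 4 -> HIT, frames=[4,2,3] (faults so far: 4)
  step 12: ref 4 -> HIT, frames=[4,2,3] (faults so far: 4)
  step 13: ref 4 -> HIT, frames=[4,2,3] (faults so far: 4)
  step 14: ref 5 -> FAULT, evict 2, frames=[4,5,3] (faults so far: 5)
  FIFO total faults: 5
--- LRU ---
  step 0: ref 5 -> FAULT, frames=[5,-,-] (faults so far: 1)
  step 1: ref 5 -> HIT, frames=[5,-,-] (faults so far: 1)
  step 2: ref 2 -> FAULT, frames=[5,2,-] (faults so far: 2)
  step 3: ref 5 -> HIT, frames=[5,2,-] (faults so far: 2)
  step 4: ref 3 -> FAULT, frames=[5,2,3] (faults so far: 3)
  step 5: ref 3 -> HIT, frames=[5,2,3] (faults so far: 3)
  step 6: ref 3 -> HIT, frames=[5,2,3] (faults so far: 3)
  step 7: ref 3 -> HIT, frames=[5,2,3] (faults so far: 3)
  step 8: ref 4 -> FAULT, evict 2, frames=[5,4,3] (faults so far: 4)
  step 9: ref 2 -> FAULT, evict 5, frames=[2,4,3] (faults so far: 5)
  step 10: ref 3 -> HIT, frames=[2,4,3] (faults so far: 5)
  step 11: ref 4 -> HIT, frames=[2,4,3] (faults so far: 5)
  step 12: ref 4 -> HIT, frames=[2,4,3] (faults so far: 5)
  step 13: ref 4 -> HIT, frames=[2,4,3] (faults so far: 5)
  step 14: ref 5 -> FAULT, evict 2, frames=[5,4,3] (faults so far: 6)
  LRU total faults: 6
--- Optimal ---
  step 0: ref 5 -> FAULT, frames=[5,-,-] (faults so far: 1)
  step 1: ref 5 -> HIT, frames=[5,-,-] (faults so far: 1)
  step 2: ref 2 -> FAULT, frames=[5,2,-] (faults so far: 2)
  step 3: ref 5 -> HIT, frames=[5,2,-] (faults so far: 2)
  step 4: ref 3 -> FAULT, frames=[5,2,3] (faults so far: 3)
  step 5: ref 3 -> HIT, frames=[5,2,3] (faults so far: 3)
  step 6: ref 3 -> HIT, frames=[5,2,3] (faults so far: 3)
  step 7: ref 3 -> HIT, frames=[5,2,3] (faults so far: 3)
  step 8: ref 4 -> FAULT, evict 5, frames=[4,2,3] (faults so far: 4)
  step 9: ref 2 -> HIT, frames=[4,2,3] (faults so far: 4)
  step 10: ref 3 -> HIT, frames=[4,2,3] (faults so far: 4)
  step 11: ref 4 -> HIT, frames=[4,2,3] (faults so far: 4)
  step 12: ref 4 -> HIT, frames=[4,2,3] (faults so far: 4)
  step 13: ref 4 -> HIT, frames=[4,2,3] (faults so far: 4)
  step 14: ref 5 -> FAULT, evict 2, frames=[4,5,3] (faults so far: 5)
  Optimal total faults: 5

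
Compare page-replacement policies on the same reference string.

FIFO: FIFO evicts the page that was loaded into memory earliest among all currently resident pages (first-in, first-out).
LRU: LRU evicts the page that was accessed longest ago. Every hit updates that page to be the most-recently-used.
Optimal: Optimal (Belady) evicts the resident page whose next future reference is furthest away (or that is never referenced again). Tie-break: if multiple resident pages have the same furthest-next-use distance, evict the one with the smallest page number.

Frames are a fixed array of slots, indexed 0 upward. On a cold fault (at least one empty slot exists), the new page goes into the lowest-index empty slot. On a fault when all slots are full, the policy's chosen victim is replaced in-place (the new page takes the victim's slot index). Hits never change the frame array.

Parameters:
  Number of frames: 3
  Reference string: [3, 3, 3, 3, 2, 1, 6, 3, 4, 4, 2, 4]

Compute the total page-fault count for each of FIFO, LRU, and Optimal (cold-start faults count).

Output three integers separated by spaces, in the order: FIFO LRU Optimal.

Answer: 7 7 5

Derivation:
--- FIFO ---
  step 0: ref 3 -> FAULT, frames=[3,-,-] (faults so far: 1)
  step 1: ref 3 -> HIT, frames=[3,-,-] (faults so far: 1)
  step 2: ref 3 -> HIT, frames=[3,-,-] (faults so far: 1)
  step 3: ref 3 -> HIT, frames=[3,-,-] (faults so far: 1)
  step 4: ref 2 -> FAULT, frames=[3,2,-] (faults so far: 2)
  step 5: ref 1 -> FAULT, frames=[3,2,1] (faults so far: 3)
  step 6: ref 6 -> FAULT, evict 3, frames=[6,2,1] (faults so far: 4)
  step 7: ref 3 -> FAULT, evict 2, frames=[6,3,1] (faults so far: 5)
  step 8: ref 4 -> FAULT, evict 1, frames=[6,3,4] (faults so far: 6)
  step 9: ref 4 -> HIT, frames=[6,3,4] (faults so far: 6)
  step 10: ref 2 -> FAULT, evict 6, frames=[2,3,4] (faults so far: 7)
  step 11: ref 4 -> HIT, frames=[2,3,4] (faults so far: 7)
  FIFO total faults: 7
--- LRU ---
  step 0: ref 3 -> FAULT, frames=[3,-,-] (faults so far: 1)
  step 1: ref 3 -> HIT, frames=[3,-,-] (faults so far: 1)
  step 2: ref 3 -> HIT, frames=[3,-,-] (faults so far: 1)
  step 3: ref 3 -> HIT, frames=[3,-,-] (faults so far: 1)
  step 4: ref 2 -> FAULT, frames=[3,2,-] (faults so far: 2)
  step 5: ref 1 -> FAULT, frames=[3,2,1] (faults so far: 3)
  step 6: ref 6 -> FAULT, evict 3, frames=[6,2,1] (faults so far: 4)
  step 7: ref 3 -> FAULT, evict 2, frames=[6,3,1] (faults so far: 5)
  step 8: ref 4 -> FAULT, evict 1, frames=[6,3,4] (faults so far: 6)
  step 9: ref 4 -> HIT, frames=[6,3,4] (faults so far: 6)
  step 10: ref 2 -> FAULT, evict 6, frames=[2,3,4] (faults so far: 7)
  step 11: ref 4 -> HIT, frames=[2,3,4] (faults so far: 7)
  LRU total faults: 7
--- Optimal ---
  step 0: ref 3 -> FAULT, frames=[3,-,-] (faults so far: 1)
  step 1: ref 3 -> HIT, frames=[3,-,-] (faults so far: 1)
  step 2: ref 3 -> HIT, frames=[3,-,-] (faults so far: 1)
  step 3: ref 3 -> HIT, frames=[3,-,-] (faults so far: 1)
  step 4: ref 2 -> FAULT, frames=[3,2,-] (faults so far: 2)
  step 5: ref 1 -> FAULT, frames=[3,2,1] (faults so far: 3)
  step 6: ref 6 -> FAULT, evict 1, frames=[3,2,6] (faults so far: 4)
  step 7: ref 3 -> HIT, frames=[3,2,6] (faults so far: 4)
  step 8: ref 4 -> FAULT, evict 3, frames=[4,2,6] (faults so far: 5)
  step 9: ref 4 -> HIT, frames=[4,2,6] (faults so far: 5)
  step 10: ref 2 -> HIT, frames=[4,2,6] (faults so far: 5)
  step 11: ref 4 -> HIT, frames=[4,2,6] (faults so far: 5)
  Optimal total faults: 5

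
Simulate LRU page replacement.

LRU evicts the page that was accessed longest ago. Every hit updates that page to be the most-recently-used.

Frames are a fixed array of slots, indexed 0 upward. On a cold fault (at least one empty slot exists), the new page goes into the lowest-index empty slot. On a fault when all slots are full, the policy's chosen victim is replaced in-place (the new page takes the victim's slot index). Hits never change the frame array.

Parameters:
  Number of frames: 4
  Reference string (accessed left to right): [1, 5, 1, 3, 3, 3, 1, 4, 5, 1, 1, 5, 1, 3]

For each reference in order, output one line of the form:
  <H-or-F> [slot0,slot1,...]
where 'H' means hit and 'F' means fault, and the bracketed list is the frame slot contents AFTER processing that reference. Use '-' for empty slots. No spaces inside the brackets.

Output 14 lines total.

F [1,-,-,-]
F [1,5,-,-]
H [1,5,-,-]
F [1,5,3,-]
H [1,5,3,-]
H [1,5,3,-]
H [1,5,3,-]
F [1,5,3,4]
H [1,5,3,4]
H [1,5,3,4]
H [1,5,3,4]
H [1,5,3,4]
H [1,5,3,4]
H [1,5,3,4]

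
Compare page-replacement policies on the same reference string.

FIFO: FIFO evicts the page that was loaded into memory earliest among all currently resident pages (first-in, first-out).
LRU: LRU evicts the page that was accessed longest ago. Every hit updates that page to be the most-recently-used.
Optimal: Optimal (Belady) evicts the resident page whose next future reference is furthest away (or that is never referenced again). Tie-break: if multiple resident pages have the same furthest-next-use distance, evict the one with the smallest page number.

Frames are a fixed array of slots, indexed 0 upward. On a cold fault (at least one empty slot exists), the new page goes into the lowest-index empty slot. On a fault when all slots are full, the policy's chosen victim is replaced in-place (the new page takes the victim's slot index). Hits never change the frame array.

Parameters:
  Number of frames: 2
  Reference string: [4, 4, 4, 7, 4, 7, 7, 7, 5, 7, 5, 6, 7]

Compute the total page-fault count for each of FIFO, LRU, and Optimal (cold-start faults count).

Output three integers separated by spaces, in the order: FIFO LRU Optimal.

Answer: 5 5 4

Derivation:
--- FIFO ---
  step 0: ref 4 -> FAULT, frames=[4,-] (faults so far: 1)
  step 1: ref 4 -> HIT, frames=[4,-] (faults so far: 1)
  step 2: ref 4 -> HIT, frames=[4,-] (faults so far: 1)
  step 3: ref 7 -> FAULT, frames=[4,7] (faults so far: 2)
  step 4: ref 4 -> HIT, frames=[4,7] (faults so far: 2)
  step 5: ref 7 -> HIT, frames=[4,7] (faults so far: 2)
  step 6: ref 7 -> HIT, frames=[4,7] (faults so far: 2)
  step 7: ref 7 -> HIT, frames=[4,7] (faults so far: 2)
  step 8: ref 5 -> FAULT, evict 4, frames=[5,7] (faults so far: 3)
  step 9: ref 7 -> HIT, frames=[5,7] (faults so far: 3)
  step 10: ref 5 -> HIT, frames=[5,7] (faults so far: 3)
  step 11: ref 6 -> FAULT, evict 7, frames=[5,6] (faults so far: 4)
  step 12: ref 7 -> FAULT, evict 5, frames=[7,6] (faults so far: 5)
  FIFO total faults: 5
--- LRU ---
  step 0: ref 4 -> FAULT, frames=[4,-] (faults so far: 1)
  step 1: ref 4 -> HIT, frames=[4,-] (faults so far: 1)
  step 2: ref 4 -> HIT, frames=[4,-] (faults so far: 1)
  step 3: ref 7 -> FAULT, frames=[4,7] (faults so far: 2)
  step 4: ref 4 -> HIT, frames=[4,7] (faults so far: 2)
  step 5: ref 7 -> HIT, frames=[4,7] (faults so far: 2)
  step 6: ref 7 -> HIT, frames=[4,7] (faults so far: 2)
  step 7: ref 7 -> HIT, frames=[4,7] (faults so far: 2)
  step 8: ref 5 -> FAULT, evict 4, frames=[5,7] (faults so far: 3)
  step 9: ref 7 -> HIT, frames=[5,7] (faults so far: 3)
  step 10: ref 5 -> HIT, frames=[5,7] (faults so far: 3)
  step 11: ref 6 -> FAULT, evict 7, frames=[5,6] (faults so far: 4)
  step 12: ref 7 -> FAULT, evict 5, frames=[7,6] (faults so far: 5)
  LRU total faults: 5
--- Optimal ---
  step 0: ref 4 -> FAULT, frames=[4,-] (faults so far: 1)
  step 1: ref 4 -> HIT, frames=[4,-] (faults so far: 1)
  step 2: ref 4 -> HIT, frames=[4,-] (faults so far: 1)
  step 3: ref 7 -> FAULT, frames=[4,7] (faults so far: 2)
  step 4: ref 4 -> HIT, frames=[4,7] (faults so far: 2)
  step 5: ref 7 -> HIT, frames=[4,7] (faults so far: 2)
  step 6: ref 7 -> HIT, frames=[4,7] (faults so far: 2)
  step 7: ref 7 -> HIT, frames=[4,7] (faults so far: 2)
  step 8: ref 5 -> FAULT, evict 4, frames=[5,7] (faults so far: 3)
  step 9: ref 7 -> HIT, frames=[5,7] (faults so far: 3)
  step 10: ref 5 -> HIT, frames=[5,7] (faults so far: 3)
  step 11: ref 6 -> FAULT, evict 5, frames=[6,7] (faults so far: 4)
  step 12: ref 7 -> HIT, frames=[6,7] (faults so far: 4)
  Optimal total faults: 4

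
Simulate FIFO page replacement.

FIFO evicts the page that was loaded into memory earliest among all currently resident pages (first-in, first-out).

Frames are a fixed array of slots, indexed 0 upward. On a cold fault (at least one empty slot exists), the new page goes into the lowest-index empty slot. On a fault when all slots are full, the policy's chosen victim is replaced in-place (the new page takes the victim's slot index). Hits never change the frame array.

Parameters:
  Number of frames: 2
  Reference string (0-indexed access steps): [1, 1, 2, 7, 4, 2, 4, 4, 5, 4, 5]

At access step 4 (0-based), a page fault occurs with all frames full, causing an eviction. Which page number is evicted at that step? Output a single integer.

Answer: 2

Derivation:
Step 0: ref 1 -> FAULT, frames=[1,-]
Step 1: ref 1 -> HIT, frames=[1,-]
Step 2: ref 2 -> FAULT, frames=[1,2]
Step 3: ref 7 -> FAULT, evict 1, frames=[7,2]
Step 4: ref 4 -> FAULT, evict 2, frames=[7,4]
At step 4: evicted page 2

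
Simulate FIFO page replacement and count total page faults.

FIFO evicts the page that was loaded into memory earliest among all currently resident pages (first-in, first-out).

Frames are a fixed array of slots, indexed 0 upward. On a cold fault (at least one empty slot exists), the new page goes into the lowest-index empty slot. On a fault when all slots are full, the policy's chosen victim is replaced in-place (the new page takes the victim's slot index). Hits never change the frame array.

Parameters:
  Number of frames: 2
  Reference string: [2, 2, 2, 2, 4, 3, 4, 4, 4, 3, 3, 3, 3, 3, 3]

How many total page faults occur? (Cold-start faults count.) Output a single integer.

Step 0: ref 2 → FAULT, frames=[2,-]
Step 1: ref 2 → HIT, frames=[2,-]
Step 2: ref 2 → HIT, frames=[2,-]
Step 3: ref 2 → HIT, frames=[2,-]
Step 4: ref 4 → FAULT, frames=[2,4]
Step 5: ref 3 → FAULT (evict 2), frames=[3,4]
Step 6: ref 4 → HIT, frames=[3,4]
Step 7: ref 4 → HIT, frames=[3,4]
Step 8: ref 4 → HIT, frames=[3,4]
Step 9: ref 3 → HIT, frames=[3,4]
Step 10: ref 3 → HIT, frames=[3,4]
Step 11: ref 3 → HIT, frames=[3,4]
Step 12: ref 3 → HIT, frames=[3,4]
Step 13: ref 3 → HIT, frames=[3,4]
Step 14: ref 3 → HIT, frames=[3,4]
Total faults: 3

Answer: 3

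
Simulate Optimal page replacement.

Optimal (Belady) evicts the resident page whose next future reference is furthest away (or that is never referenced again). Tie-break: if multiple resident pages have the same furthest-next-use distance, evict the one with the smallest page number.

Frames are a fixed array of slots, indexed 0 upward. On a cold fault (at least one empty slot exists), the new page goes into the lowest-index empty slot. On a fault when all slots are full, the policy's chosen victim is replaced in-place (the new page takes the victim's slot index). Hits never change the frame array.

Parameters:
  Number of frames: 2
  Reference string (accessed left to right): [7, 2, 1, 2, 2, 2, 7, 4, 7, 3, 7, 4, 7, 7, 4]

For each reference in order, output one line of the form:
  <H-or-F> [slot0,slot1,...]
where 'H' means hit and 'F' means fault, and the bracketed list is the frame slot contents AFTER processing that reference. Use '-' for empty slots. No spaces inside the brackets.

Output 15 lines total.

F [7,-]
F [7,2]
F [1,2]
H [1,2]
H [1,2]
H [1,2]
F [7,2]
F [7,4]
H [7,4]
F [7,3]
H [7,3]
F [7,4]
H [7,4]
H [7,4]
H [7,4]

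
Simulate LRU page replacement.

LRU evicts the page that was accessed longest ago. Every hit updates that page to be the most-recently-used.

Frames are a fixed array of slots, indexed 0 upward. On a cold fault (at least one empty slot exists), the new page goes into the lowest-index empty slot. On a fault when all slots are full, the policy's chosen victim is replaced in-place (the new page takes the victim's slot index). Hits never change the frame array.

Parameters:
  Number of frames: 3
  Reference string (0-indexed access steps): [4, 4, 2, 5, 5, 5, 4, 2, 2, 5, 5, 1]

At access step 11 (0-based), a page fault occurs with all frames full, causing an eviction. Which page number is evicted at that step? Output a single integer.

Step 0: ref 4 -> FAULT, frames=[4,-,-]
Step 1: ref 4 -> HIT, frames=[4,-,-]
Step 2: ref 2 -> FAULT, frames=[4,2,-]
Step 3: ref 5 -> FAULT, frames=[4,2,5]
Step 4: ref 5 -> HIT, frames=[4,2,5]
Step 5: ref 5 -> HIT, frames=[4,2,5]
Step 6: ref 4 -> HIT, frames=[4,2,5]
Step 7: ref 2 -> HIT, frames=[4,2,5]
Step 8: ref 2 -> HIT, frames=[4,2,5]
Step 9: ref 5 -> HIT, frames=[4,2,5]
Step 10: ref 5 -> HIT, frames=[4,2,5]
Step 11: ref 1 -> FAULT, evict 4, frames=[1,2,5]
At step 11: evicted page 4

Answer: 4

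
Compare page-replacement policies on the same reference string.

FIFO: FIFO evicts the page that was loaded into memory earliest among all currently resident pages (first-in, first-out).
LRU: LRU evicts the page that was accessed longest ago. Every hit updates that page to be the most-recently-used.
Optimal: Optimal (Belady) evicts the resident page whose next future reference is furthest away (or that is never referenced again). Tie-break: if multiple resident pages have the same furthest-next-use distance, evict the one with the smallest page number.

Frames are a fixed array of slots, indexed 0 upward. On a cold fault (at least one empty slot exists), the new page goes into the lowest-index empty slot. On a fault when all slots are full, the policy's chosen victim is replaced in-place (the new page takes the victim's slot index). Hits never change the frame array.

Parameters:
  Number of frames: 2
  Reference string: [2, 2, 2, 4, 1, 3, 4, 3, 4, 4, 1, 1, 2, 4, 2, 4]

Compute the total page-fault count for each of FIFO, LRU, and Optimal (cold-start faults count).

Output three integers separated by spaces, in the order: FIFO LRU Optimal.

--- FIFO ---
  step 0: ref 2 -> FAULT, frames=[2,-] (faults so far: 1)
  step 1: ref 2 -> HIT, frames=[2,-] (faults so far: 1)
  step 2: ref 2 -> HIT, frames=[2,-] (faults so far: 1)
  step 3: ref 4 -> FAULT, frames=[2,4] (faults so far: 2)
  step 4: ref 1 -> FAULT, evict 2, frames=[1,4] (faults so far: 3)
  step 5: ref 3 -> FAULT, evict 4, frames=[1,3] (faults so far: 4)
  step 6: ref 4 -> FAULT, evict 1, frames=[4,3] (faults so far: 5)
  step 7: ref 3 -> HIT, frames=[4,3] (faults so far: 5)
  step 8: ref 4 -> HIT, frames=[4,3] (faults so far: 5)
  step 9: ref 4 -> HIT, frames=[4,3] (faults so far: 5)
  step 10: ref 1 -> FAULT, evict 3, frames=[4,1] (faults so far: 6)
  step 11: ref 1 -> HIT, frames=[4,1] (faults so far: 6)
  step 12: ref 2 -> FAULT, evict 4, frames=[2,1] (faults so far: 7)
  step 13: ref 4 -> FAULT, evict 1, frames=[2,4] (faults so far: 8)
  step 14: ref 2 -> HIT, frames=[2,4] (faults so far: 8)
  step 15: ref 4 -> HIT, frames=[2,4] (faults so far: 8)
  FIFO total faults: 8
--- LRU ---
  step 0: ref 2 -> FAULT, frames=[2,-] (faults so far: 1)
  step 1: ref 2 -> HIT, frames=[2,-] (faults so far: 1)
  step 2: ref 2 -> HIT, frames=[2,-] (faults so far: 1)
  step 3: ref 4 -> FAULT, frames=[2,4] (faults so far: 2)
  step 4: ref 1 -> FAULT, evict 2, frames=[1,4] (faults so far: 3)
  step 5: ref 3 -> FAULT, evict 4, frames=[1,3] (faults so far: 4)
  step 6: ref 4 -> FAULT, evict 1, frames=[4,3] (faults so far: 5)
  step 7: ref 3 -> HIT, frames=[4,3] (faults so far: 5)
  step 8: ref 4 -> HIT, frames=[4,3] (faults so far: 5)
  step 9: ref 4 -> HIT, frames=[4,3] (faults so far: 5)
  step 10: ref 1 -> FAULT, evict 3, frames=[4,1] (faults so far: 6)
  step 11: ref 1 -> HIT, frames=[4,1] (faults so far: 6)
  step 12: ref 2 -> FAULT, evict 4, frames=[2,1] (faults so far: 7)
  step 13: ref 4 -> FAULT, evict 1, frames=[2,4] (faults so far: 8)
  step 14: ref 2 -> HIT, frames=[2,4] (faults so far: 8)
  step 15: ref 4 -> HIT, frames=[2,4] (faults so far: 8)
  LRU total faults: 8
--- Optimal ---
  step 0: ref 2 -> FAULT, frames=[2,-] (faults so far: 1)
  step 1: ref 2 -> HIT, frames=[2,-] (faults so far: 1)
  step 2: ref 2 -> HIT, frames=[2,-] (faults so far: 1)
  step 3: ref 4 -> FAULT, frames=[2,4] (faults so far: 2)
  step 4: ref 1 -> FAULT, evict 2, frames=[1,4] (faults so far: 3)
  step 5: ref 3 -> FAULT, evict 1, frames=[3,4] (faults so far: 4)
  step 6: ref 4 -> HIT, frames=[3,4] (faults so far: 4)
  step 7: ref 3 -> HIT, frames=[3,4] (faults so far: 4)
  step 8: ref 4 -> HIT, frames=[3,4] (faults so far: 4)
  step 9: ref 4 -> HIT, frames=[3,4] (faults so far: 4)
  step 10: ref 1 -> FAULT, evict 3, frames=[1,4] (faults so far: 5)
  step 11: ref 1 -> HIT, frames=[1,4] (faults so far: 5)
  step 12: ref 2 -> FAULT, evict 1, frames=[2,4] (faults so far: 6)
  step 13: ref 4 -> HIT, frames=[2,4] (faults so far: 6)
  step 14: ref 2 -> HIT, frames=[2,4] (faults so far: 6)
  step 15: ref 4 -> HIT, frames=[2,4] (faults so far: 6)
  Optimal total faults: 6

Answer: 8 8 6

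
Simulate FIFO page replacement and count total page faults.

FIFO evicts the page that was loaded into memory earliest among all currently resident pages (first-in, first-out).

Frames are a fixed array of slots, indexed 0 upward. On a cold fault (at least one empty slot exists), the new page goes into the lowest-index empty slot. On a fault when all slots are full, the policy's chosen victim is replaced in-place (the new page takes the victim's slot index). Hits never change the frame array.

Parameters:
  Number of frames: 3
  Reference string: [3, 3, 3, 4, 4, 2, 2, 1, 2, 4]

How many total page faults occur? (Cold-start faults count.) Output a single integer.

Step 0: ref 3 → FAULT, frames=[3,-,-]
Step 1: ref 3 → HIT, frames=[3,-,-]
Step 2: ref 3 → HIT, frames=[3,-,-]
Step 3: ref 4 → FAULT, frames=[3,4,-]
Step 4: ref 4 → HIT, frames=[3,4,-]
Step 5: ref 2 → FAULT, frames=[3,4,2]
Step 6: ref 2 → HIT, frames=[3,4,2]
Step 7: ref 1 → FAULT (evict 3), frames=[1,4,2]
Step 8: ref 2 → HIT, frames=[1,4,2]
Step 9: ref 4 → HIT, frames=[1,4,2]
Total faults: 4

Answer: 4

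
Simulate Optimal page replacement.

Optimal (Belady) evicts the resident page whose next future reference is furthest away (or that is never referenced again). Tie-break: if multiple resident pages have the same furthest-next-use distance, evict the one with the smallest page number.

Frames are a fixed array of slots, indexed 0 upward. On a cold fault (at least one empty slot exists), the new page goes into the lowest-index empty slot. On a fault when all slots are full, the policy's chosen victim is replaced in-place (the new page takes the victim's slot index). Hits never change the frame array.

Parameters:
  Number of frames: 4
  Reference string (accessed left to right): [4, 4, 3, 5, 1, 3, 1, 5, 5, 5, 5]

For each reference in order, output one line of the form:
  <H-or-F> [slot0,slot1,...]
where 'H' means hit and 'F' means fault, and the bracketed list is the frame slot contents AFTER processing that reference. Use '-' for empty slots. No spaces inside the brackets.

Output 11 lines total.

F [4,-,-,-]
H [4,-,-,-]
F [4,3,-,-]
F [4,3,5,-]
F [4,3,5,1]
H [4,3,5,1]
H [4,3,5,1]
H [4,3,5,1]
H [4,3,5,1]
H [4,3,5,1]
H [4,3,5,1]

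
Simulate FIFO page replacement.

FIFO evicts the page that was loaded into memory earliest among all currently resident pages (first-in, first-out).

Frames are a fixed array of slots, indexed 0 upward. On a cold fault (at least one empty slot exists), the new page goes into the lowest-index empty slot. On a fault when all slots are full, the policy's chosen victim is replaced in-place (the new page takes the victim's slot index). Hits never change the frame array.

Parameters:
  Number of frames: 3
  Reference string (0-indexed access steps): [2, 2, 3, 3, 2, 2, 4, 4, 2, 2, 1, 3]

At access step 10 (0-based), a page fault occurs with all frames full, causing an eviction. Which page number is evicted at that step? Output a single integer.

Answer: 2

Derivation:
Step 0: ref 2 -> FAULT, frames=[2,-,-]
Step 1: ref 2 -> HIT, frames=[2,-,-]
Step 2: ref 3 -> FAULT, frames=[2,3,-]
Step 3: ref 3 -> HIT, frames=[2,3,-]
Step 4: ref 2 -> HIT, frames=[2,3,-]
Step 5: ref 2 -> HIT, frames=[2,3,-]
Step 6: ref 4 -> FAULT, frames=[2,3,4]
Step 7: ref 4 -> HIT, frames=[2,3,4]
Step 8: ref 2 -> HIT, frames=[2,3,4]
Step 9: ref 2 -> HIT, frames=[2,3,4]
Step 10: ref 1 -> FAULT, evict 2, frames=[1,3,4]
At step 10: evicted page 2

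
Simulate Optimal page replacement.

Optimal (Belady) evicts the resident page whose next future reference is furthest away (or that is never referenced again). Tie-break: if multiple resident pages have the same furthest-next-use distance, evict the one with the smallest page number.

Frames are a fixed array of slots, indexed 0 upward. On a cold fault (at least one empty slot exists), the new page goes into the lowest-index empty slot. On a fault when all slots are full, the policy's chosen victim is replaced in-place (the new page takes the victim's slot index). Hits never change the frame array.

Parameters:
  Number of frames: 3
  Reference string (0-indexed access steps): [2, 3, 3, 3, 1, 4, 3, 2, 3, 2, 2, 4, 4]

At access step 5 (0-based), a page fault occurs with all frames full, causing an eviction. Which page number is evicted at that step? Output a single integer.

Answer: 1

Derivation:
Step 0: ref 2 -> FAULT, frames=[2,-,-]
Step 1: ref 3 -> FAULT, frames=[2,3,-]
Step 2: ref 3 -> HIT, frames=[2,3,-]
Step 3: ref 3 -> HIT, frames=[2,3,-]
Step 4: ref 1 -> FAULT, frames=[2,3,1]
Step 5: ref 4 -> FAULT, evict 1, frames=[2,3,4]
At step 5: evicted page 1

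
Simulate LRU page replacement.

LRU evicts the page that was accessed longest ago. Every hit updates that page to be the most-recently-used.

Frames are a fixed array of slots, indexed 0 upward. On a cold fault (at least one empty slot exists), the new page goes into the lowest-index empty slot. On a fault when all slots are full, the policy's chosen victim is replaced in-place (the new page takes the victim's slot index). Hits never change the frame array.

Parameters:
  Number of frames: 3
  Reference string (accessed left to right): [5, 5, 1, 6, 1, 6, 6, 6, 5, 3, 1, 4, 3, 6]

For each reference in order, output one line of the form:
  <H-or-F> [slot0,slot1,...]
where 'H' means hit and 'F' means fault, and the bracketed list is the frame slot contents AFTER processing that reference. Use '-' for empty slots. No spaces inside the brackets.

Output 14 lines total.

F [5,-,-]
H [5,-,-]
F [5,1,-]
F [5,1,6]
H [5,1,6]
H [5,1,6]
H [5,1,6]
H [5,1,6]
H [5,1,6]
F [5,3,6]
F [5,3,1]
F [4,3,1]
H [4,3,1]
F [4,3,6]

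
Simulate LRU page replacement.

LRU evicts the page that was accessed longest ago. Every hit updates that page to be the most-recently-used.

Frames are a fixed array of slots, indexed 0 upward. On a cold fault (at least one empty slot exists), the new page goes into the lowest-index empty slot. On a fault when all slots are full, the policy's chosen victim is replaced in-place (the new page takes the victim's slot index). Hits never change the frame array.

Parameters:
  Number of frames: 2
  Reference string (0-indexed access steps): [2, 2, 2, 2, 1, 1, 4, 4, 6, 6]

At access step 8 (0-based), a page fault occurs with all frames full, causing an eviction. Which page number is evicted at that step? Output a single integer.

Step 0: ref 2 -> FAULT, frames=[2,-]
Step 1: ref 2 -> HIT, frames=[2,-]
Step 2: ref 2 -> HIT, frames=[2,-]
Step 3: ref 2 -> HIT, frames=[2,-]
Step 4: ref 1 -> FAULT, frames=[2,1]
Step 5: ref 1 -> HIT, frames=[2,1]
Step 6: ref 4 -> FAULT, evict 2, frames=[4,1]
Step 7: ref 4 -> HIT, frames=[4,1]
Step 8: ref 6 -> FAULT, evict 1, frames=[4,6]
At step 8: evicted page 1

Answer: 1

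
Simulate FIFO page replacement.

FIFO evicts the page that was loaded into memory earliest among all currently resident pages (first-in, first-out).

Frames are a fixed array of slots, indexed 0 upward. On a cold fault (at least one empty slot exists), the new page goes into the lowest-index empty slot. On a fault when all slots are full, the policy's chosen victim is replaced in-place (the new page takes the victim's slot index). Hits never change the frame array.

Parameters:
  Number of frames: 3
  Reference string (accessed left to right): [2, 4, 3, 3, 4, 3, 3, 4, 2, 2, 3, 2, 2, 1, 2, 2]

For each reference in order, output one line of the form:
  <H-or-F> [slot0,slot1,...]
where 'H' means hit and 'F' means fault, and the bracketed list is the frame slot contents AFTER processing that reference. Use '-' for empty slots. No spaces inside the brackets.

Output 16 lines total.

F [2,-,-]
F [2,4,-]
F [2,4,3]
H [2,4,3]
H [2,4,3]
H [2,4,3]
H [2,4,3]
H [2,4,3]
H [2,4,3]
H [2,4,3]
H [2,4,3]
H [2,4,3]
H [2,4,3]
F [1,4,3]
F [1,2,3]
H [1,2,3]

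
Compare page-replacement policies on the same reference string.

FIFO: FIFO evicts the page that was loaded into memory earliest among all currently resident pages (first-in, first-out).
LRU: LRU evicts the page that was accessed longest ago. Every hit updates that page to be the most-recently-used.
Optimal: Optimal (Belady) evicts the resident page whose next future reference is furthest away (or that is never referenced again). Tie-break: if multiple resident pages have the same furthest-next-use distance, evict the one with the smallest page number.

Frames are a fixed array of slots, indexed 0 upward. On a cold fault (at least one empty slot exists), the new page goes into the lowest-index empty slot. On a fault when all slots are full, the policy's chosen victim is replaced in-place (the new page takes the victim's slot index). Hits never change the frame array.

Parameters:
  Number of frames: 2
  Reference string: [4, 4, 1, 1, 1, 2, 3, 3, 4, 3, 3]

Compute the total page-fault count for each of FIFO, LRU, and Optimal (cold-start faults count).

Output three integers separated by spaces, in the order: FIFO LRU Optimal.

Answer: 5 5 4

Derivation:
--- FIFO ---
  step 0: ref 4 -> FAULT, frames=[4,-] (faults so far: 1)
  step 1: ref 4 -> HIT, frames=[4,-] (faults so far: 1)
  step 2: ref 1 -> FAULT, frames=[4,1] (faults so far: 2)
  step 3: ref 1 -> HIT, frames=[4,1] (faults so far: 2)
  step 4: ref 1 -> HIT, frames=[4,1] (faults so far: 2)
  step 5: ref 2 -> FAULT, evict 4, frames=[2,1] (faults so far: 3)
  step 6: ref 3 -> FAULT, evict 1, frames=[2,3] (faults so far: 4)
  step 7: ref 3 -> HIT, frames=[2,3] (faults so far: 4)
  step 8: ref 4 -> FAULT, evict 2, frames=[4,3] (faults so far: 5)
  step 9: ref 3 -> HIT, frames=[4,3] (faults so far: 5)
  step 10: ref 3 -> HIT, frames=[4,3] (faults so far: 5)
  FIFO total faults: 5
--- LRU ---
  step 0: ref 4 -> FAULT, frames=[4,-] (faults so far: 1)
  step 1: ref 4 -> HIT, frames=[4,-] (faults so far: 1)
  step 2: ref 1 -> FAULT, frames=[4,1] (faults so far: 2)
  step 3: ref 1 -> HIT, frames=[4,1] (faults so far: 2)
  step 4: ref 1 -> HIT, frames=[4,1] (faults so far: 2)
  step 5: ref 2 -> FAULT, evict 4, frames=[2,1] (faults so far: 3)
  step 6: ref 3 -> FAULT, evict 1, frames=[2,3] (faults so far: 4)
  step 7: ref 3 -> HIT, frames=[2,3] (faults so far: 4)
  step 8: ref 4 -> FAULT, evict 2, frames=[4,3] (faults so far: 5)
  step 9: ref 3 -> HIT, frames=[4,3] (faults so far: 5)
  step 10: ref 3 -> HIT, frames=[4,3] (faults so far: 5)
  LRU total faults: 5
--- Optimal ---
  step 0: ref 4 -> FAULT, frames=[4,-] (faults so far: 1)
  step 1: ref 4 -> HIT, frames=[4,-] (faults so far: 1)
  step 2: ref 1 -> FAULT, frames=[4,1] (faults so far: 2)
  step 3: ref 1 -> HIT, frames=[4,1] (faults so far: 2)
  step 4: ref 1 -> HIT, frames=[4,1] (faults so far: 2)
  step 5: ref 2 -> FAULT, evict 1, frames=[4,2] (faults so far: 3)
  step 6: ref 3 -> FAULT, evict 2, frames=[4,3] (faults so far: 4)
  step 7: ref 3 -> HIT, frames=[4,3] (faults so far: 4)
  step 8: ref 4 -> HIT, frames=[4,3] (faults so far: 4)
  step 9: ref 3 -> HIT, frames=[4,3] (faults so far: 4)
  step 10: ref 3 -> HIT, frames=[4,3] (faults so far: 4)
  Optimal total faults: 4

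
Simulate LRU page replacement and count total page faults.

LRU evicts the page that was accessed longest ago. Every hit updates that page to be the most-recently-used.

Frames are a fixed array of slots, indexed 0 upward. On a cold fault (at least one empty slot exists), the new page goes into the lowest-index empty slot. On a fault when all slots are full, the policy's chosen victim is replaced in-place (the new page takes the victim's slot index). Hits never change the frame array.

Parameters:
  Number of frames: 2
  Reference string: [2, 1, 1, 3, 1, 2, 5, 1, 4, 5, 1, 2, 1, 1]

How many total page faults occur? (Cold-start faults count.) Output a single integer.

Step 0: ref 2 → FAULT, frames=[2,-]
Step 1: ref 1 → FAULT, frames=[2,1]
Step 2: ref 1 → HIT, frames=[2,1]
Step 3: ref 3 → FAULT (evict 2), frames=[3,1]
Step 4: ref 1 → HIT, frames=[3,1]
Step 5: ref 2 → FAULT (evict 3), frames=[2,1]
Step 6: ref 5 → FAULT (evict 1), frames=[2,5]
Step 7: ref 1 → FAULT (evict 2), frames=[1,5]
Step 8: ref 4 → FAULT (evict 5), frames=[1,4]
Step 9: ref 5 → FAULT (evict 1), frames=[5,4]
Step 10: ref 1 → FAULT (evict 4), frames=[5,1]
Step 11: ref 2 → FAULT (evict 5), frames=[2,1]
Step 12: ref 1 → HIT, frames=[2,1]
Step 13: ref 1 → HIT, frames=[2,1]
Total faults: 10

Answer: 10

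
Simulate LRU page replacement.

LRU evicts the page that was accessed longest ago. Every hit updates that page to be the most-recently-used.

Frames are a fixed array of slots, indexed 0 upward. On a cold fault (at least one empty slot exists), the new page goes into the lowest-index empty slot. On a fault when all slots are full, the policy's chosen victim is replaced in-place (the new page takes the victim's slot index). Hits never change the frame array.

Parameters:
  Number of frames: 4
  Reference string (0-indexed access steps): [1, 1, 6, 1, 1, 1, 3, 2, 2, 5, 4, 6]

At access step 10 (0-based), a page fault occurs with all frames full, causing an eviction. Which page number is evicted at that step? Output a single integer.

Answer: 1

Derivation:
Step 0: ref 1 -> FAULT, frames=[1,-,-,-]
Step 1: ref 1 -> HIT, frames=[1,-,-,-]
Step 2: ref 6 -> FAULT, frames=[1,6,-,-]
Step 3: ref 1 -> HIT, frames=[1,6,-,-]
Step 4: ref 1 -> HIT, frames=[1,6,-,-]
Step 5: ref 1 -> HIT, frames=[1,6,-,-]
Step 6: ref 3 -> FAULT, frames=[1,6,3,-]
Step 7: ref 2 -> FAULT, frames=[1,6,3,2]
Step 8: ref 2 -> HIT, frames=[1,6,3,2]
Step 9: ref 5 -> FAULT, evict 6, frames=[1,5,3,2]
Step 10: ref 4 -> FAULT, evict 1, frames=[4,5,3,2]
At step 10: evicted page 1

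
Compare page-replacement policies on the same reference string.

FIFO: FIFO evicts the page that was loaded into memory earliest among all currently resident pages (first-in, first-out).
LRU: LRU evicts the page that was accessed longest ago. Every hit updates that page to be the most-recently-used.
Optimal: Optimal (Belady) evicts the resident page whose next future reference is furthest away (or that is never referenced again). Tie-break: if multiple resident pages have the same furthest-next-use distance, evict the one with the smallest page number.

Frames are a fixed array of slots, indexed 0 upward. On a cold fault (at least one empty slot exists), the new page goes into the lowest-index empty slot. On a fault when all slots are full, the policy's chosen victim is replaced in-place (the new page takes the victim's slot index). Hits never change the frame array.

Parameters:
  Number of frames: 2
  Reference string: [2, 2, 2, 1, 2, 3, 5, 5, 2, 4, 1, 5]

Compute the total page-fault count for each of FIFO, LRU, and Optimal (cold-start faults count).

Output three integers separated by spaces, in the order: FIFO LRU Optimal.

--- FIFO ---
  step 0: ref 2 -> FAULT, frames=[2,-] (faults so far: 1)
  step 1: ref 2 -> HIT, frames=[2,-] (faults so far: 1)
  step 2: ref 2 -> HIT, frames=[2,-] (faults so far: 1)
  step 3: ref 1 -> FAULT, frames=[2,1] (faults so far: 2)
  step 4: ref 2 -> HIT, frames=[2,1] (faults so far: 2)
  step 5: ref 3 -> FAULT, evict 2, frames=[3,1] (faults so far: 3)
  step 6: ref 5 -> FAULT, evict 1, frames=[3,5] (faults so far: 4)
  step 7: ref 5 -> HIT, frames=[3,5] (faults so far: 4)
  step 8: ref 2 -> FAULT, evict 3, frames=[2,5] (faults so far: 5)
  step 9: ref 4 -> FAULT, evict 5, frames=[2,4] (faults so far: 6)
  step 10: ref 1 -> FAULT, evict 2, frames=[1,4] (faults so far: 7)
  step 11: ref 5 -> FAULT, evict 4, frames=[1,5] (faults so far: 8)
  FIFO total faults: 8
--- LRU ---
  step 0: ref 2 -> FAULT, frames=[2,-] (faults so far: 1)
  step 1: ref 2 -> HIT, frames=[2,-] (faults so far: 1)
  step 2: ref 2 -> HIT, frames=[2,-] (faults so far: 1)
  step 3: ref 1 -> FAULT, frames=[2,1] (faults so far: 2)
  step 4: ref 2 -> HIT, frames=[2,1] (faults so far: 2)
  step 5: ref 3 -> FAULT, evict 1, frames=[2,3] (faults so far: 3)
  step 6: ref 5 -> FAULT, evict 2, frames=[5,3] (faults so far: 4)
  step 7: ref 5 -> HIT, frames=[5,3] (faults so far: 4)
  step 8: ref 2 -> FAULT, evict 3, frames=[5,2] (faults so far: 5)
  step 9: ref 4 -> FAULT, evict 5, frames=[4,2] (faults so far: 6)
  step 10: ref 1 -> FAULT, evict 2, frames=[4,1] (faults so far: 7)
  step 11: ref 5 -> FAULT, evict 4, frames=[5,1] (faults so far: 8)
  LRU total faults: 8
--- Optimal ---
  step 0: ref 2 -> FAULT, frames=[2,-] (faults so far: 1)
  step 1: ref 2 -> HIT, frames=[2,-] (faults so far: 1)
  step 2: ref 2 -> HIT, frames=[2,-] (faults so far: 1)
  step 3: ref 1 -> FAULT, frames=[2,1] (faults so far: 2)
  step 4: ref 2 -> HIT, frames=[2,1] (faults so far: 2)
  step 5: ref 3 -> FAULT, evict 1, frames=[2,3] (faults so far: 3)
  step 6: ref 5 -> FAULT, evict 3, frames=[2,5] (faults so far: 4)
  step 7: ref 5 -> HIT, frames=[2,5] (faults so far: 4)
  step 8: ref 2 -> HIT, frames=[2,5] (faults so far: 4)
  step 9: ref 4 -> FAULT, evict 2, frames=[4,5] (faults so far: 5)
  step 10: ref 1 -> FAULT, evict 4, frames=[1,5] (faults so far: 6)
  step 11: ref 5 -> HIT, frames=[1,5] (faults so far: 6)
  Optimal total faults: 6

Answer: 8 8 6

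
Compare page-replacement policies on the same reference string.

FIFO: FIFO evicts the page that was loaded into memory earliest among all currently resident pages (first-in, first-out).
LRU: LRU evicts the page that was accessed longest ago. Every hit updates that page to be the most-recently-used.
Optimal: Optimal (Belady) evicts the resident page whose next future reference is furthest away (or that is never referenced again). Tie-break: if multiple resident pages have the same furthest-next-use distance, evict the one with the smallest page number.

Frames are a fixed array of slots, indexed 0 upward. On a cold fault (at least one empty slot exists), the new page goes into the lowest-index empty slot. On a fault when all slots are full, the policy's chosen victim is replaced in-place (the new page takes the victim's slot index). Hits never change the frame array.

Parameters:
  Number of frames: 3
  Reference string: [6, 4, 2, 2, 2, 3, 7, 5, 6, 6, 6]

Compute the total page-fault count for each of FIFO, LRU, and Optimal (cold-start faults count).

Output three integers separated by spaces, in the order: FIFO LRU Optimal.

Answer: 7 7 6

Derivation:
--- FIFO ---
  step 0: ref 6 -> FAULT, frames=[6,-,-] (faults so far: 1)
  step 1: ref 4 -> FAULT, frames=[6,4,-] (faults so far: 2)
  step 2: ref 2 -> FAULT, frames=[6,4,2] (faults so far: 3)
  step 3: ref 2 -> HIT, frames=[6,4,2] (faults so far: 3)
  step 4: ref 2 -> HIT, frames=[6,4,2] (faults so far: 3)
  step 5: ref 3 -> FAULT, evict 6, frames=[3,4,2] (faults so far: 4)
  step 6: ref 7 -> FAULT, evict 4, frames=[3,7,2] (faults so far: 5)
  step 7: ref 5 -> FAULT, evict 2, frames=[3,7,5] (faults so far: 6)
  step 8: ref 6 -> FAULT, evict 3, frames=[6,7,5] (faults so far: 7)
  step 9: ref 6 -> HIT, frames=[6,7,5] (faults so far: 7)
  step 10: ref 6 -> HIT, frames=[6,7,5] (faults so far: 7)
  FIFO total faults: 7
--- LRU ---
  step 0: ref 6 -> FAULT, frames=[6,-,-] (faults so far: 1)
  step 1: ref 4 -> FAULT, frames=[6,4,-] (faults so far: 2)
  step 2: ref 2 -> FAULT, frames=[6,4,2] (faults so far: 3)
  step 3: ref 2 -> HIT, frames=[6,4,2] (faults so far: 3)
  step 4: ref 2 -> HIT, frames=[6,4,2] (faults so far: 3)
  step 5: ref 3 -> FAULT, evict 6, frames=[3,4,2] (faults so far: 4)
  step 6: ref 7 -> FAULT, evict 4, frames=[3,7,2] (faults so far: 5)
  step 7: ref 5 -> FAULT, evict 2, frames=[3,7,5] (faults so far: 6)
  step 8: ref 6 -> FAULT, evict 3, frames=[6,7,5] (faults so far: 7)
  step 9: ref 6 -> HIT, frames=[6,7,5] (faults so far: 7)
  step 10: ref 6 -> HIT, frames=[6,7,5] (faults so far: 7)
  LRU total faults: 7
--- Optimal ---
  step 0: ref 6 -> FAULT, frames=[6,-,-] (faults so far: 1)
  step 1: ref 4 -> FAULT, frames=[6,4,-] (faults so far: 2)
  step 2: ref 2 -> FAULT, frames=[6,4,2] (faults so far: 3)
  step 3: ref 2 -> HIT, frames=[6,4,2] (faults so far: 3)
  step 4: ref 2 -> HIT, frames=[6,4,2] (faults so far: 3)
  step 5: ref 3 -> FAULT, evict 2, frames=[6,4,3] (faults so far: 4)
  step 6: ref 7 -> FAULT, evict 3, frames=[6,4,7] (faults so far: 5)
  step 7: ref 5 -> FAULT, evict 4, frames=[6,5,7] (faults so far: 6)
  step 8: ref 6 -> HIT, frames=[6,5,7] (faults so far: 6)
  step 9: ref 6 -> HIT, frames=[6,5,7] (faults so far: 6)
  step 10: ref 6 -> HIT, frames=[6,5,7] (faults so far: 6)
  Optimal total faults: 6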